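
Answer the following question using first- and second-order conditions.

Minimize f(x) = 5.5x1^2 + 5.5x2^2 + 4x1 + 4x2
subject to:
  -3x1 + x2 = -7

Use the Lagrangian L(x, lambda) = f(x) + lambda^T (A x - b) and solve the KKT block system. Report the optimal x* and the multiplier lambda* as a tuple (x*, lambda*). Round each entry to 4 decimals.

Form the Lagrangian:
  L(x, lambda) = (1/2) x^T Q x + c^T x + lambda^T (A x - b)
Stationarity (grad_x L = 0): Q x + c + A^T lambda = 0.
Primal feasibility: A x = b.

This gives the KKT block system:
  [ Q   A^T ] [ x     ]   [-c ]
  [ A    0  ] [ lambda ] = [ b ]

Solving the linear system:
  x*      = (1.9545, -1.1364)
  lambda* = (8.5)
  f(x*)   = 31.3864

x* = (1.9545, -1.1364), lambda* = (8.5)


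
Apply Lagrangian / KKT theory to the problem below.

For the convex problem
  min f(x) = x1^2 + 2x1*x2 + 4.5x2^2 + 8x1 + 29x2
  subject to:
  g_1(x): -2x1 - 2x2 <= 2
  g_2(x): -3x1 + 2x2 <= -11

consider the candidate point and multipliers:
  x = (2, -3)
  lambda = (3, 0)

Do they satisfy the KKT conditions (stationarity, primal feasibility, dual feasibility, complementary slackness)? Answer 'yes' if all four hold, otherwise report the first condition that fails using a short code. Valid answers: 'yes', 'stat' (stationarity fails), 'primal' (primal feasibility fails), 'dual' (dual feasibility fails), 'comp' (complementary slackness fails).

Gradient of f: grad f(x) = Q x + c = (6, 6)
Constraint values g_i(x) = a_i^T x - b_i:
  g_1((2, -3)) = 0
  g_2((2, -3)) = -1
Stationarity residual: grad f(x) + sum_i lambda_i a_i = (0, 0)
  -> stationarity OK
Primal feasibility (all g_i <= 0): OK
Dual feasibility (all lambda_i >= 0): OK
Complementary slackness (lambda_i * g_i(x) = 0 for all i): OK

Verdict: yes, KKT holds.

yes


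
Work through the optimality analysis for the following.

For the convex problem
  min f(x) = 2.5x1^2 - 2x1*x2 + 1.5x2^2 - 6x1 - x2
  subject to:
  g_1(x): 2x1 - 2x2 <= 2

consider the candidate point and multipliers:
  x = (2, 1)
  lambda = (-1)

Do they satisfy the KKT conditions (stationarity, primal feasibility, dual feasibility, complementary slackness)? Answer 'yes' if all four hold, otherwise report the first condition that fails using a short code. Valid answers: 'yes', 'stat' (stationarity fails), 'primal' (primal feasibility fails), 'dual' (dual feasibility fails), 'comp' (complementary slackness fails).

Gradient of f: grad f(x) = Q x + c = (2, -2)
Constraint values g_i(x) = a_i^T x - b_i:
  g_1((2, 1)) = 0
Stationarity residual: grad f(x) + sum_i lambda_i a_i = (0, 0)
  -> stationarity OK
Primal feasibility (all g_i <= 0): OK
Dual feasibility (all lambda_i >= 0): FAILS
Complementary slackness (lambda_i * g_i(x) = 0 for all i): OK

Verdict: the first failing condition is dual_feasibility -> dual.

dual


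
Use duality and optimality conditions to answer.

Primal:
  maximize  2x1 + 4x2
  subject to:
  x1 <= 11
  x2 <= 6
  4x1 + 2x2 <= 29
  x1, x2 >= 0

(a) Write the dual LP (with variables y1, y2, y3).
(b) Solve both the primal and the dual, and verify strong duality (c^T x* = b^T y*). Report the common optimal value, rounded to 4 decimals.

The standard primal-dual pair for 'max c^T x s.t. A x <= b, x >= 0' is:
  Dual:  min b^T y  s.t.  A^T y >= c,  y >= 0.

So the dual LP is:
  minimize  11y1 + 6y2 + 29y3
  subject to:
    y1 + 4y3 >= 2
    y2 + 2y3 >= 4
    y1, y2, y3 >= 0

Solving the primal: x* = (4.25, 6).
  primal value c^T x* = 32.5.
Solving the dual: y* = (0, 3, 0.5).
  dual value b^T y* = 32.5.
Strong duality: c^T x* = b^T y*. Confirmed.

32.5


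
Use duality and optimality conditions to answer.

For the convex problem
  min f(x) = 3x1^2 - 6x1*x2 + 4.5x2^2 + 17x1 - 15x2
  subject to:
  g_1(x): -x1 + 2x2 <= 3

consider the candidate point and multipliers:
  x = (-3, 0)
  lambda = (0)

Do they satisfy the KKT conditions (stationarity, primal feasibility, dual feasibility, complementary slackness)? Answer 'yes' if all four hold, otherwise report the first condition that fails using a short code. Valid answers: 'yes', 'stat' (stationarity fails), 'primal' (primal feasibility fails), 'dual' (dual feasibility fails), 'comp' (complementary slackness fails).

Gradient of f: grad f(x) = Q x + c = (-1, 3)
Constraint values g_i(x) = a_i^T x - b_i:
  g_1((-3, 0)) = 0
Stationarity residual: grad f(x) + sum_i lambda_i a_i = (-1, 3)
  -> stationarity FAILS
Primal feasibility (all g_i <= 0): OK
Dual feasibility (all lambda_i >= 0): OK
Complementary slackness (lambda_i * g_i(x) = 0 for all i): OK

Verdict: the first failing condition is stationarity -> stat.

stat


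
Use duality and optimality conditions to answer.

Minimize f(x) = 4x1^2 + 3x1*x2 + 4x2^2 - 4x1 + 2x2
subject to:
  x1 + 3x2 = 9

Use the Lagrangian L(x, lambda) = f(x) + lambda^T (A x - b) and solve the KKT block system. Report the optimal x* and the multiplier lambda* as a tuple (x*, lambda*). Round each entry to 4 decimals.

Form the Lagrangian:
  L(x, lambda) = (1/2) x^T Q x + c^T x + lambda^T (A x - b)
Stationarity (grad_x L = 0): Q x + c + A^T lambda = 0.
Primal feasibility: A x = b.

This gives the KKT block system:
  [ Q   A^T ] [ x     ]   [-c ]
  [ A    0  ] [ lambda ] = [ b ]

Solving the linear system:
  x*      = (0.5323, 2.8226)
  lambda* = (-8.7258)
  f(x*)   = 41.0242

x* = (0.5323, 2.8226), lambda* = (-8.7258)


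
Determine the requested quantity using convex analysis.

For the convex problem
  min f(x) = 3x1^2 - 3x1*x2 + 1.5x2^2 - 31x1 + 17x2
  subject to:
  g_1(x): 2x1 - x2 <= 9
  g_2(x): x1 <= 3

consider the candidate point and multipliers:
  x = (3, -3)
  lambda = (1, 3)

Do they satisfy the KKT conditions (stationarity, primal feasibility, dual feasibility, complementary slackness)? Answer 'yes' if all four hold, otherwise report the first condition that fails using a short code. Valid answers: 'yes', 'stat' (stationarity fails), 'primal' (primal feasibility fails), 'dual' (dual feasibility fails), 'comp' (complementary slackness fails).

Gradient of f: grad f(x) = Q x + c = (-4, -1)
Constraint values g_i(x) = a_i^T x - b_i:
  g_1((3, -3)) = 0
  g_2((3, -3)) = 0
Stationarity residual: grad f(x) + sum_i lambda_i a_i = (1, -2)
  -> stationarity FAILS
Primal feasibility (all g_i <= 0): OK
Dual feasibility (all lambda_i >= 0): OK
Complementary slackness (lambda_i * g_i(x) = 0 for all i): OK

Verdict: the first failing condition is stationarity -> stat.

stat


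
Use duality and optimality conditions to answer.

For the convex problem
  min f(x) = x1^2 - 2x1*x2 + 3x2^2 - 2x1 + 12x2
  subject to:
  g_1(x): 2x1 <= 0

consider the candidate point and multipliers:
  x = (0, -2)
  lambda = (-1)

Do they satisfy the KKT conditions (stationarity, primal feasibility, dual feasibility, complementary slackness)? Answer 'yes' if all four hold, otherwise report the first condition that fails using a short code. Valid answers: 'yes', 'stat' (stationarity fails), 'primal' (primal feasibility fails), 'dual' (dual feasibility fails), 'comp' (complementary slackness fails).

Gradient of f: grad f(x) = Q x + c = (2, 0)
Constraint values g_i(x) = a_i^T x - b_i:
  g_1((0, -2)) = 0
Stationarity residual: grad f(x) + sum_i lambda_i a_i = (0, 0)
  -> stationarity OK
Primal feasibility (all g_i <= 0): OK
Dual feasibility (all lambda_i >= 0): FAILS
Complementary slackness (lambda_i * g_i(x) = 0 for all i): OK

Verdict: the first failing condition is dual_feasibility -> dual.

dual


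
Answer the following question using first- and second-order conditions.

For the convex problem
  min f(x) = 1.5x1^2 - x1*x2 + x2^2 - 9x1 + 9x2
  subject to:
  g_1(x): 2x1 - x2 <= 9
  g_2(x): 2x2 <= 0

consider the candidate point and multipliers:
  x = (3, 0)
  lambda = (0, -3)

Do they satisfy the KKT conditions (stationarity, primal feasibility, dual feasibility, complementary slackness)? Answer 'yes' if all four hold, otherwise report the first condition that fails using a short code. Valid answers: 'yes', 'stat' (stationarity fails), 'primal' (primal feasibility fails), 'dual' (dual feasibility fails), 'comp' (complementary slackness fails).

Gradient of f: grad f(x) = Q x + c = (0, 6)
Constraint values g_i(x) = a_i^T x - b_i:
  g_1((3, 0)) = -3
  g_2((3, 0)) = 0
Stationarity residual: grad f(x) + sum_i lambda_i a_i = (0, 0)
  -> stationarity OK
Primal feasibility (all g_i <= 0): OK
Dual feasibility (all lambda_i >= 0): FAILS
Complementary slackness (lambda_i * g_i(x) = 0 for all i): OK

Verdict: the first failing condition is dual_feasibility -> dual.

dual


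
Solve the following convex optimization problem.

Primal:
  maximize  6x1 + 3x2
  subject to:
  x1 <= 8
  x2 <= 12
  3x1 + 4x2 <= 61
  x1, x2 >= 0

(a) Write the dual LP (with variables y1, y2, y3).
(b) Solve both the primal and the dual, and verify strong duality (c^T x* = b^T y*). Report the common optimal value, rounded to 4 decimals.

The standard primal-dual pair for 'max c^T x s.t. A x <= b, x >= 0' is:
  Dual:  min b^T y  s.t.  A^T y >= c,  y >= 0.

So the dual LP is:
  minimize  8y1 + 12y2 + 61y3
  subject to:
    y1 + 3y3 >= 6
    y2 + 4y3 >= 3
    y1, y2, y3 >= 0

Solving the primal: x* = (8, 9.25).
  primal value c^T x* = 75.75.
Solving the dual: y* = (3.75, 0, 0.75).
  dual value b^T y* = 75.75.
Strong duality: c^T x* = b^T y*. Confirmed.

75.75


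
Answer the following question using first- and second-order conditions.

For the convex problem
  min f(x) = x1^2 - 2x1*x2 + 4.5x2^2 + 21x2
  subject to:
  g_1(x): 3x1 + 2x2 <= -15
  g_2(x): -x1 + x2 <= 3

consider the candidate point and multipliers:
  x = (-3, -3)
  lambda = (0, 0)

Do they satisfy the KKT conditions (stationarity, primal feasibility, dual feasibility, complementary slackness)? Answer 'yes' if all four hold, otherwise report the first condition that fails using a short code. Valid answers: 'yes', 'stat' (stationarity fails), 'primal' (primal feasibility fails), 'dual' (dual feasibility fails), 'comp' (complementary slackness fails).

Gradient of f: grad f(x) = Q x + c = (0, 0)
Constraint values g_i(x) = a_i^T x - b_i:
  g_1((-3, -3)) = 0
  g_2((-3, -3)) = -3
Stationarity residual: grad f(x) + sum_i lambda_i a_i = (0, 0)
  -> stationarity OK
Primal feasibility (all g_i <= 0): OK
Dual feasibility (all lambda_i >= 0): OK
Complementary slackness (lambda_i * g_i(x) = 0 for all i): OK

Verdict: yes, KKT holds.

yes


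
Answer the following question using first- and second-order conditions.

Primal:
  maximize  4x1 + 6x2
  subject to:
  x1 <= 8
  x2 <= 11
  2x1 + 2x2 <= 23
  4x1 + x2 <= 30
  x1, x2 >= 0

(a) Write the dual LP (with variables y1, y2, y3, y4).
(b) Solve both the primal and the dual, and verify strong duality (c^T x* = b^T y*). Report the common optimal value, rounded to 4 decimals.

The standard primal-dual pair for 'max c^T x s.t. A x <= b, x >= 0' is:
  Dual:  min b^T y  s.t.  A^T y >= c,  y >= 0.

So the dual LP is:
  minimize  8y1 + 11y2 + 23y3 + 30y4
  subject to:
    y1 + 2y3 + 4y4 >= 4
    y2 + 2y3 + y4 >= 6
    y1, y2, y3, y4 >= 0

Solving the primal: x* = (0.5, 11).
  primal value c^T x* = 68.
Solving the dual: y* = (0, 2, 2, 0).
  dual value b^T y* = 68.
Strong duality: c^T x* = b^T y*. Confirmed.

68


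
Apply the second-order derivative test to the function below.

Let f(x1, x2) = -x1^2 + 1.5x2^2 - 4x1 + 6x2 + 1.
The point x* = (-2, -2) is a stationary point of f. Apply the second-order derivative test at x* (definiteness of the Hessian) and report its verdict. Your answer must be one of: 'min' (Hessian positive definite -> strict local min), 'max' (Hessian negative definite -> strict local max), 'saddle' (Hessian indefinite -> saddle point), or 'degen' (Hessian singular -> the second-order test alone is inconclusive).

Compute the Hessian H = grad^2 f:
  H = [[-2, 0], [0, 3]]
Verify stationarity: grad f(x*) = H x* + g = (0, 0).
Eigenvalues of H: -2, 3.
Eigenvalues have mixed signs, so H is indefinite -> x* is a saddle point.

saddle


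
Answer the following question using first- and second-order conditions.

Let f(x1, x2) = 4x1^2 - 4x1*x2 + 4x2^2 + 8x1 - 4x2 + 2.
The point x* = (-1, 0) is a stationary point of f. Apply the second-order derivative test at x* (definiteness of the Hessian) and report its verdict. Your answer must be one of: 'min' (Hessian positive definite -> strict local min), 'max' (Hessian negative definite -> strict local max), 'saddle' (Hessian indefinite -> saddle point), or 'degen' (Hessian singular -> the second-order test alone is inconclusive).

Compute the Hessian H = grad^2 f:
  H = [[8, -4], [-4, 8]]
Verify stationarity: grad f(x*) = H x* + g = (0, 0).
Eigenvalues of H: 4, 12.
Both eigenvalues > 0, so H is positive definite -> x* is a strict local min.

min


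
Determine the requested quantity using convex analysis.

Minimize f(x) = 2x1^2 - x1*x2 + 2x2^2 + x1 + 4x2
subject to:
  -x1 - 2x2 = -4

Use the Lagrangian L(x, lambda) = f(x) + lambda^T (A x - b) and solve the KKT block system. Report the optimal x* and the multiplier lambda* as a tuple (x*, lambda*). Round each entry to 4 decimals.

Form the Lagrangian:
  L(x, lambda) = (1/2) x^T Q x + c^T x + lambda^T (A x - b)
Stationarity (grad_x L = 0): Q x + c + A^T lambda = 0.
Primal feasibility: A x = b.

This gives the KKT block system:
  [ Q   A^T ] [ x     ]   [-c ]
  [ A    0  ] [ lambda ] = [ b ]

Solving the linear system:
  x*      = (1.1667, 1.4167)
  lambda* = (4.25)
  f(x*)   = 11.9167

x* = (1.1667, 1.4167), lambda* = (4.25)


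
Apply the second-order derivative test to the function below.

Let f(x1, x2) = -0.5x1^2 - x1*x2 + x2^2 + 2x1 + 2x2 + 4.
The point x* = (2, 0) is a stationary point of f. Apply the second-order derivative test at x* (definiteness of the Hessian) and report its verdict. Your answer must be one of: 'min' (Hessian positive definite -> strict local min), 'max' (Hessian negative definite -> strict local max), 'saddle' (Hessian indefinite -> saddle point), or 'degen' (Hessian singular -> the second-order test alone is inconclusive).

Compute the Hessian H = grad^2 f:
  H = [[-1, -1], [-1, 2]]
Verify stationarity: grad f(x*) = H x* + g = (0, 0).
Eigenvalues of H: -1.3028, 2.3028.
Eigenvalues have mixed signs, so H is indefinite -> x* is a saddle point.

saddle


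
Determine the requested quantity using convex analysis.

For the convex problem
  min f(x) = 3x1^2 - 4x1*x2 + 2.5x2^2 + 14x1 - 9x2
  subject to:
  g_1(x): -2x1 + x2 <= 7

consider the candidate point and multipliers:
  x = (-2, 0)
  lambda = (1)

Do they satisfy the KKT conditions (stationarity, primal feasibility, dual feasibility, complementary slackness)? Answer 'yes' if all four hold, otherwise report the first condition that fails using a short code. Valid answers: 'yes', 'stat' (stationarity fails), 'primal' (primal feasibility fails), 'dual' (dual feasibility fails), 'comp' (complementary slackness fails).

Gradient of f: grad f(x) = Q x + c = (2, -1)
Constraint values g_i(x) = a_i^T x - b_i:
  g_1((-2, 0)) = -3
Stationarity residual: grad f(x) + sum_i lambda_i a_i = (0, 0)
  -> stationarity OK
Primal feasibility (all g_i <= 0): OK
Dual feasibility (all lambda_i >= 0): OK
Complementary slackness (lambda_i * g_i(x) = 0 for all i): FAILS

Verdict: the first failing condition is complementary_slackness -> comp.

comp


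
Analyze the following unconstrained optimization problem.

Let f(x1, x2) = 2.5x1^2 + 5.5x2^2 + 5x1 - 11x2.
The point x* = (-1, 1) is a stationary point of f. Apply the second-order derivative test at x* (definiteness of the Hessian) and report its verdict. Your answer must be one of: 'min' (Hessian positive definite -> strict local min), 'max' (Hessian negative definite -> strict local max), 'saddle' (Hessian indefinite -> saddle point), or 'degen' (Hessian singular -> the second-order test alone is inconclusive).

Compute the Hessian H = grad^2 f:
  H = [[5, 0], [0, 11]]
Verify stationarity: grad f(x*) = H x* + g = (0, 0).
Eigenvalues of H: 5, 11.
Both eigenvalues > 0, so H is positive definite -> x* is a strict local min.

min


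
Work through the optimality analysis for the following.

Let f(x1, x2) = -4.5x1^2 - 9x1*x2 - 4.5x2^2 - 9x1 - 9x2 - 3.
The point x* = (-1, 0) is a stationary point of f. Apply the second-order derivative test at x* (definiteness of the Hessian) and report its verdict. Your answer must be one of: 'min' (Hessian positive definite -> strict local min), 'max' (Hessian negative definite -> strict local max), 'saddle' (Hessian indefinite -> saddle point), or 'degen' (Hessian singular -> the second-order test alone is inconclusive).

Compute the Hessian H = grad^2 f:
  H = [[-9, -9], [-9, -9]]
Verify stationarity: grad f(x*) = H x* + g = (0, 0).
Eigenvalues of H: -18, 0.
H has a zero eigenvalue (singular; negative semidefinite but not definite), so H is neither positive definite, negative definite, nor indefinite. The second-order test alone is inconclusive -> degen.
(Indeed, f is constant along the null direction of H through x*, so x* is not a strict local extremum.)

degen


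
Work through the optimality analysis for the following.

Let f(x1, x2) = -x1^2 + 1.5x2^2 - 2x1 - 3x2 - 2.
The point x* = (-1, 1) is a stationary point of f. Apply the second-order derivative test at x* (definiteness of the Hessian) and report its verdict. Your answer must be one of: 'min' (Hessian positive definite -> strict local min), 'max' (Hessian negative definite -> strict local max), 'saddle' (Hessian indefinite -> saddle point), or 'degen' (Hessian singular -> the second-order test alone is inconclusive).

Compute the Hessian H = grad^2 f:
  H = [[-2, 0], [0, 3]]
Verify stationarity: grad f(x*) = H x* + g = (0, 0).
Eigenvalues of H: -2, 3.
Eigenvalues have mixed signs, so H is indefinite -> x* is a saddle point.

saddle


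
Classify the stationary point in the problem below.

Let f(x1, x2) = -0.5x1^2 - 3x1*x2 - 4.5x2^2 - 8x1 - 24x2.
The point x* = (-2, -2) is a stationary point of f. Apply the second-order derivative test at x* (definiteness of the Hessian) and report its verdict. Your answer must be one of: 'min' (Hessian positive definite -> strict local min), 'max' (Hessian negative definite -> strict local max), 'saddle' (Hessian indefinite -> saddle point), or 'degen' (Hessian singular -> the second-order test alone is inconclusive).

Compute the Hessian H = grad^2 f:
  H = [[-1, -3], [-3, -9]]
Verify stationarity: grad f(x*) = H x* + g = (0, 0).
Eigenvalues of H: -10, 0.
H has a zero eigenvalue (singular; negative semidefinite but not definite), so H is neither positive definite, negative definite, nor indefinite. The second-order test alone is inconclusive -> degen.
(Indeed, f is constant along the null direction of H through x*, so x* is not a strict local extremum.)

degen


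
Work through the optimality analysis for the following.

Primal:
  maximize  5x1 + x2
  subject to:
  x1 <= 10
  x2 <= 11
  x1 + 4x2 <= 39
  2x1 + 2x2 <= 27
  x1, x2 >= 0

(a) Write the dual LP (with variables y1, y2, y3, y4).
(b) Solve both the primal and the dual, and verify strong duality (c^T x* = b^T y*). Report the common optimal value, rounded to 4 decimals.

The standard primal-dual pair for 'max c^T x s.t. A x <= b, x >= 0' is:
  Dual:  min b^T y  s.t.  A^T y >= c,  y >= 0.

So the dual LP is:
  minimize  10y1 + 11y2 + 39y3 + 27y4
  subject to:
    y1 + y3 + 2y4 >= 5
    y2 + 4y3 + 2y4 >= 1
    y1, y2, y3, y4 >= 0

Solving the primal: x* = (10, 3.5).
  primal value c^T x* = 53.5.
Solving the dual: y* = (4, 0, 0, 0.5).
  dual value b^T y* = 53.5.
Strong duality: c^T x* = b^T y*. Confirmed.

53.5


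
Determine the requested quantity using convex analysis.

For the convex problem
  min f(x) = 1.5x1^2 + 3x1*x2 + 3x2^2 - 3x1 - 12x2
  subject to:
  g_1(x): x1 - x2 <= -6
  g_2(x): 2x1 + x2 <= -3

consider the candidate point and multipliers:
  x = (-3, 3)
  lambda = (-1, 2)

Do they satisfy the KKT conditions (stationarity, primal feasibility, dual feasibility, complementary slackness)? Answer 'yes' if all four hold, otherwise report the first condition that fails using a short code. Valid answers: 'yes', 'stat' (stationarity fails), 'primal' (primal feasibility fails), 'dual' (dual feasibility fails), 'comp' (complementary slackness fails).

Gradient of f: grad f(x) = Q x + c = (-3, -3)
Constraint values g_i(x) = a_i^T x - b_i:
  g_1((-3, 3)) = 0
  g_2((-3, 3)) = 0
Stationarity residual: grad f(x) + sum_i lambda_i a_i = (0, 0)
  -> stationarity OK
Primal feasibility (all g_i <= 0): OK
Dual feasibility (all lambda_i >= 0): FAILS
Complementary slackness (lambda_i * g_i(x) = 0 for all i): OK

Verdict: the first failing condition is dual_feasibility -> dual.

dual


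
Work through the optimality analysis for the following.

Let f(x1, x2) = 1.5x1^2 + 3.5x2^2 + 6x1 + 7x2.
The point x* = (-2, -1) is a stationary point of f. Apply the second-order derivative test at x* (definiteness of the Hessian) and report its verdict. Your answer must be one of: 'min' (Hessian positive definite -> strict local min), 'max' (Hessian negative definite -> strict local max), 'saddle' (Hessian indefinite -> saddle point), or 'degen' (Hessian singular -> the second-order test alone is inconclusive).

Compute the Hessian H = grad^2 f:
  H = [[3, 0], [0, 7]]
Verify stationarity: grad f(x*) = H x* + g = (0, 0).
Eigenvalues of H: 3, 7.
Both eigenvalues > 0, so H is positive definite -> x* is a strict local min.

min


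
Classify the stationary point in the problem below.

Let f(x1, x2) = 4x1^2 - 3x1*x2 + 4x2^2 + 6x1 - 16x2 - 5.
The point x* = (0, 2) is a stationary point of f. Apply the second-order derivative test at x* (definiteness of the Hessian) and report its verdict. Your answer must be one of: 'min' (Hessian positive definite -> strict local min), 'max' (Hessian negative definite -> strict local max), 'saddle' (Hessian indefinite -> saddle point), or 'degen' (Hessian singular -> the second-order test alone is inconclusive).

Compute the Hessian H = grad^2 f:
  H = [[8, -3], [-3, 8]]
Verify stationarity: grad f(x*) = H x* + g = (0, 0).
Eigenvalues of H: 5, 11.
Both eigenvalues > 0, so H is positive definite -> x* is a strict local min.

min


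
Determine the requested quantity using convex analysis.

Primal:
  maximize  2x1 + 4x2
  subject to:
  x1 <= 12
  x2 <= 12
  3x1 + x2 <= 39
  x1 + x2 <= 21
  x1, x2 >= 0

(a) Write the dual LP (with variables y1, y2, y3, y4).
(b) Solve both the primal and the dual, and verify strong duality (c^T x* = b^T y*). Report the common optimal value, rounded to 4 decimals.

The standard primal-dual pair for 'max c^T x s.t. A x <= b, x >= 0' is:
  Dual:  min b^T y  s.t.  A^T y >= c,  y >= 0.

So the dual LP is:
  minimize  12y1 + 12y2 + 39y3 + 21y4
  subject to:
    y1 + 3y3 + y4 >= 2
    y2 + y3 + y4 >= 4
    y1, y2, y3, y4 >= 0

Solving the primal: x* = (9, 12).
  primal value c^T x* = 66.
Solving the dual: y* = (0, 3.3333, 0.6667, 0).
  dual value b^T y* = 66.
Strong duality: c^T x* = b^T y*. Confirmed.

66


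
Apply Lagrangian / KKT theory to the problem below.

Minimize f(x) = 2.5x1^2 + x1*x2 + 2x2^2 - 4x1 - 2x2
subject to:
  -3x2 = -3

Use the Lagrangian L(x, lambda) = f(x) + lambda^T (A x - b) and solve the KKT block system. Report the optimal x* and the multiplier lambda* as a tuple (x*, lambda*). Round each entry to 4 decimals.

Form the Lagrangian:
  L(x, lambda) = (1/2) x^T Q x + c^T x + lambda^T (A x - b)
Stationarity (grad_x L = 0): Q x + c + A^T lambda = 0.
Primal feasibility: A x = b.

This gives the KKT block system:
  [ Q   A^T ] [ x     ]   [-c ]
  [ A    0  ] [ lambda ] = [ b ]

Solving the linear system:
  x*      = (0.6, 1)
  lambda* = (0.8667)
  f(x*)   = -0.9

x* = (0.6, 1), lambda* = (0.8667)


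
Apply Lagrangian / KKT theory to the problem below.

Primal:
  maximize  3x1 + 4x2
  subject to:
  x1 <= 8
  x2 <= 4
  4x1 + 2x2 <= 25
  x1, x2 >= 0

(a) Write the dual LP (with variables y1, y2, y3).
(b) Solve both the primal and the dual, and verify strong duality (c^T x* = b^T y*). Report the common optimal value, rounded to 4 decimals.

The standard primal-dual pair for 'max c^T x s.t. A x <= b, x >= 0' is:
  Dual:  min b^T y  s.t.  A^T y >= c,  y >= 0.

So the dual LP is:
  minimize  8y1 + 4y2 + 25y3
  subject to:
    y1 + 4y3 >= 3
    y2 + 2y3 >= 4
    y1, y2, y3 >= 0

Solving the primal: x* = (4.25, 4).
  primal value c^T x* = 28.75.
Solving the dual: y* = (0, 2.5, 0.75).
  dual value b^T y* = 28.75.
Strong duality: c^T x* = b^T y*. Confirmed.

28.75


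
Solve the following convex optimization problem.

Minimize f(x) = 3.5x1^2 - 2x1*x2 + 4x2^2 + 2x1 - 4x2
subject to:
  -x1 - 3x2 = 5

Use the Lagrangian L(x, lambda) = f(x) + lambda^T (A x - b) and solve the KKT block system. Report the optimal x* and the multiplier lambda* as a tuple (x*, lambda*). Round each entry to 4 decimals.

Form the Lagrangian:
  L(x, lambda) = (1/2) x^T Q x + c^T x + lambda^T (A x - b)
Stationarity (grad_x L = 0): Q x + c + A^T lambda = 0.
Primal feasibility: A x = b.

This gives the KKT block system:
  [ Q   A^T ] [ x     ]   [-c ]
  [ A    0  ] [ lambda ] = [ b ]

Solving the linear system:
  x*      = (-1.2048, -1.2651)
  lambda* = (-3.9036)
  f(x*)   = 11.0843

x* = (-1.2048, -1.2651), lambda* = (-3.9036)


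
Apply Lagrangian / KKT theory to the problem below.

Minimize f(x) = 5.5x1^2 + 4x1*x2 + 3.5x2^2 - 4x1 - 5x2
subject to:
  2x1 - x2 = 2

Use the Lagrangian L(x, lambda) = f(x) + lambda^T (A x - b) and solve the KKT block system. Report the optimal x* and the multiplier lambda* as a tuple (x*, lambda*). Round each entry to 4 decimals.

Form the Lagrangian:
  L(x, lambda) = (1/2) x^T Q x + c^T x + lambda^T (A x - b)
Stationarity (grad_x L = 0): Q x + c + A^T lambda = 0.
Primal feasibility: A x = b.

This gives the KKT block system:
  [ Q   A^T ] [ x     ]   [-c ]
  [ A    0  ] [ lambda ] = [ b ]

Solving the linear system:
  x*      = (0.9091, -0.1818)
  lambda* = (-2.6364)
  f(x*)   = 1.2727

x* = (0.9091, -0.1818), lambda* = (-2.6364)


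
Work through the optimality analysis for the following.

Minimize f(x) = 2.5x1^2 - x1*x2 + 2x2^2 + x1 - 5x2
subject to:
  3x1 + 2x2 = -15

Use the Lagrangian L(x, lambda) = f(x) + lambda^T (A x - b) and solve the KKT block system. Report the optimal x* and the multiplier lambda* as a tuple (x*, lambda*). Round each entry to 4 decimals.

Form the Lagrangian:
  L(x, lambda) = (1/2) x^T Q x + c^T x + lambda^T (A x - b)
Stationarity (grad_x L = 0): Q x + c + A^T lambda = 0.
Primal feasibility: A x = b.

This gives the KKT block system:
  [ Q   A^T ] [ x     ]   [-c ]
  [ A    0  ] [ lambda ] = [ b ]

Solving the linear system:
  x*      = (-3.5882, -2.1176)
  lambda* = (4.9412)
  f(x*)   = 40.5588

x* = (-3.5882, -2.1176), lambda* = (4.9412)


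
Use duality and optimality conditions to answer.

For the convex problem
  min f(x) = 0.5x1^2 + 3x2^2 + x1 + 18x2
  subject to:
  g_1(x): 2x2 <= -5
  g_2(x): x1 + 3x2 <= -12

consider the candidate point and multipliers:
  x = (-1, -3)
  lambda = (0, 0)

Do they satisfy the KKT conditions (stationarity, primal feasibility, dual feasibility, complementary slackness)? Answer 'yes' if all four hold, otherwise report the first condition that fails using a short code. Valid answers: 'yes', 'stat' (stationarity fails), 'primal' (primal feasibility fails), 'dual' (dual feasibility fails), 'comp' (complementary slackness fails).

Gradient of f: grad f(x) = Q x + c = (0, 0)
Constraint values g_i(x) = a_i^T x - b_i:
  g_1((-1, -3)) = -1
  g_2((-1, -3)) = 2
Stationarity residual: grad f(x) + sum_i lambda_i a_i = (0, 0)
  -> stationarity OK
Primal feasibility (all g_i <= 0): FAILS
Dual feasibility (all lambda_i >= 0): OK
Complementary slackness (lambda_i * g_i(x) = 0 for all i): OK

Verdict: the first failing condition is primal_feasibility -> primal.

primal


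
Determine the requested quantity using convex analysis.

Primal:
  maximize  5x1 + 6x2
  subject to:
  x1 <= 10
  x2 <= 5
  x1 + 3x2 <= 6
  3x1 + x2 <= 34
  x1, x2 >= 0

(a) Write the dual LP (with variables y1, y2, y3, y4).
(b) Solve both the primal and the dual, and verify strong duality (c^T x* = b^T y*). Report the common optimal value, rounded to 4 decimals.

The standard primal-dual pair for 'max c^T x s.t. A x <= b, x >= 0' is:
  Dual:  min b^T y  s.t.  A^T y >= c,  y >= 0.

So the dual LP is:
  minimize  10y1 + 5y2 + 6y3 + 34y4
  subject to:
    y1 + y3 + 3y4 >= 5
    y2 + 3y3 + y4 >= 6
    y1, y2, y3, y4 >= 0

Solving the primal: x* = (6, 0).
  primal value c^T x* = 30.
Solving the dual: y* = (0, 0, 5, 0).
  dual value b^T y* = 30.
Strong duality: c^T x* = b^T y*. Confirmed.

30


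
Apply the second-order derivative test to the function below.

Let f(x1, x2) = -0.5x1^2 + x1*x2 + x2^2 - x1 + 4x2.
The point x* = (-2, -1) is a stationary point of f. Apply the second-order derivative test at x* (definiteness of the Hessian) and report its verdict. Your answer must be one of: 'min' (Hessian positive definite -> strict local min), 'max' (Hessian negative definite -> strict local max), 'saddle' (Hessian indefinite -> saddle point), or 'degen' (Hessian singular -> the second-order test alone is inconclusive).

Compute the Hessian H = grad^2 f:
  H = [[-1, 1], [1, 2]]
Verify stationarity: grad f(x*) = H x* + g = (0, 0).
Eigenvalues of H: -1.3028, 2.3028.
Eigenvalues have mixed signs, so H is indefinite -> x* is a saddle point.

saddle


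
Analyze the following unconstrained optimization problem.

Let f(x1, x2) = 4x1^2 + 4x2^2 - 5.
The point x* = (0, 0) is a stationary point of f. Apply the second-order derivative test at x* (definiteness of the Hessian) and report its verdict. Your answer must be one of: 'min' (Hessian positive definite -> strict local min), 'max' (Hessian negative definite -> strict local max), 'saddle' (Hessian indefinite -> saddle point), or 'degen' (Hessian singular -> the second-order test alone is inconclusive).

Compute the Hessian H = grad^2 f:
  H = [[8, 0], [0, 8]]
Verify stationarity: grad f(x*) = H x* + g = (0, 0).
Eigenvalues of H: 8, 8.
Both eigenvalues > 0, so H is positive definite -> x* is a strict local min.

min


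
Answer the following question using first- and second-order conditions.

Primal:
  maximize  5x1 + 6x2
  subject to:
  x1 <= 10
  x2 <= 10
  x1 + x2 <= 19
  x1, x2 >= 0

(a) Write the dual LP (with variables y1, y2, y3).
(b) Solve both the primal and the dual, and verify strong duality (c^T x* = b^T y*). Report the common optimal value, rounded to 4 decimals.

The standard primal-dual pair for 'max c^T x s.t. A x <= b, x >= 0' is:
  Dual:  min b^T y  s.t.  A^T y >= c,  y >= 0.

So the dual LP is:
  minimize  10y1 + 10y2 + 19y3
  subject to:
    y1 + y3 >= 5
    y2 + y3 >= 6
    y1, y2, y3 >= 0

Solving the primal: x* = (9, 10).
  primal value c^T x* = 105.
Solving the dual: y* = (0, 1, 5).
  dual value b^T y* = 105.
Strong duality: c^T x* = b^T y*. Confirmed.

105


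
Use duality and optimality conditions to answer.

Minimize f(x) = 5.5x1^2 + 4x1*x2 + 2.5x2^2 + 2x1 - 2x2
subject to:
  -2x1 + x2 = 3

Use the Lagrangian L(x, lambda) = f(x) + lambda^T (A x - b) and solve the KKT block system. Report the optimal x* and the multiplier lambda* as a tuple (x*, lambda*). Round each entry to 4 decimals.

Form the Lagrangian:
  L(x, lambda) = (1/2) x^T Q x + c^T x + lambda^T (A x - b)
Stationarity (grad_x L = 0): Q x + c + A^T lambda = 0.
Primal feasibility: A x = b.

This gives the KKT block system:
  [ Q   A^T ] [ x     ]   [-c ]
  [ A    0  ] [ lambda ] = [ b ]

Solving the linear system:
  x*      = (-0.8511, 1.2979)
  lambda* = (-1.0851)
  f(x*)   = -0.5213

x* = (-0.8511, 1.2979), lambda* = (-1.0851)


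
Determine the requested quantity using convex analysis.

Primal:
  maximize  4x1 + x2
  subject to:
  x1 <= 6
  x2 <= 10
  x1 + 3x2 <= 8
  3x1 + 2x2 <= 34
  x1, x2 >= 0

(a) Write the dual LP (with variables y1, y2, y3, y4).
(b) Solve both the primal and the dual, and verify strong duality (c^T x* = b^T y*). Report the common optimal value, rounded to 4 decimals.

The standard primal-dual pair for 'max c^T x s.t. A x <= b, x >= 0' is:
  Dual:  min b^T y  s.t.  A^T y >= c,  y >= 0.

So the dual LP is:
  minimize  6y1 + 10y2 + 8y3 + 34y4
  subject to:
    y1 + y3 + 3y4 >= 4
    y2 + 3y3 + 2y4 >= 1
    y1, y2, y3, y4 >= 0

Solving the primal: x* = (6, 0.6667).
  primal value c^T x* = 24.6667.
Solving the dual: y* = (3.6667, 0, 0.3333, 0).
  dual value b^T y* = 24.6667.
Strong duality: c^T x* = b^T y*. Confirmed.

24.6667


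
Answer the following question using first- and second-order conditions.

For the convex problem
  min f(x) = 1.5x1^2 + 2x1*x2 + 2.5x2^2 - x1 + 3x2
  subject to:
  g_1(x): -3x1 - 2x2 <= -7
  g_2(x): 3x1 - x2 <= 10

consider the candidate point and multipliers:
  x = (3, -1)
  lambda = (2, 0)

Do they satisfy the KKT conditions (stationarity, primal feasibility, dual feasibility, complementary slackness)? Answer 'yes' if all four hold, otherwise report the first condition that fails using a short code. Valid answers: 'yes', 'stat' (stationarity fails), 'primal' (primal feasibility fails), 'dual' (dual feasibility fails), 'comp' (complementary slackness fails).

Gradient of f: grad f(x) = Q x + c = (6, 4)
Constraint values g_i(x) = a_i^T x - b_i:
  g_1((3, -1)) = 0
  g_2((3, -1)) = 0
Stationarity residual: grad f(x) + sum_i lambda_i a_i = (0, 0)
  -> stationarity OK
Primal feasibility (all g_i <= 0): OK
Dual feasibility (all lambda_i >= 0): OK
Complementary slackness (lambda_i * g_i(x) = 0 for all i): OK

Verdict: yes, KKT holds.

yes


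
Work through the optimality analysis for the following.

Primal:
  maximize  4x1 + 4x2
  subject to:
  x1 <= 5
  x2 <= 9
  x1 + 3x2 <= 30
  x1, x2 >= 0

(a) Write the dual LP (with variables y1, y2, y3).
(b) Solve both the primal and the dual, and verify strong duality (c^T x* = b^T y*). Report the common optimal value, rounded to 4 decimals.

The standard primal-dual pair for 'max c^T x s.t. A x <= b, x >= 0' is:
  Dual:  min b^T y  s.t.  A^T y >= c,  y >= 0.

So the dual LP is:
  minimize  5y1 + 9y2 + 30y3
  subject to:
    y1 + y3 >= 4
    y2 + 3y3 >= 4
    y1, y2, y3 >= 0

Solving the primal: x* = (5, 8.3333).
  primal value c^T x* = 53.3333.
Solving the dual: y* = (2.6667, 0, 1.3333).
  dual value b^T y* = 53.3333.
Strong duality: c^T x* = b^T y*. Confirmed.

53.3333


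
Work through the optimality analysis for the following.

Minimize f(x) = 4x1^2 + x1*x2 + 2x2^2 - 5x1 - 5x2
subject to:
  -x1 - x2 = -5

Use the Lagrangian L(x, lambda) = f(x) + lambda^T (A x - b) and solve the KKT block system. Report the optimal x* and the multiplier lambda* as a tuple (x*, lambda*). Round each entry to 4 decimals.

Form the Lagrangian:
  L(x, lambda) = (1/2) x^T Q x + c^T x + lambda^T (A x - b)
Stationarity (grad_x L = 0): Q x + c + A^T lambda = 0.
Primal feasibility: A x = b.

This gives the KKT block system:
  [ Q   A^T ] [ x     ]   [-c ]
  [ A    0  ] [ lambda ] = [ b ]

Solving the linear system:
  x*      = (1.5, 3.5)
  lambda* = (10.5)
  f(x*)   = 13.75

x* = (1.5, 3.5), lambda* = (10.5)


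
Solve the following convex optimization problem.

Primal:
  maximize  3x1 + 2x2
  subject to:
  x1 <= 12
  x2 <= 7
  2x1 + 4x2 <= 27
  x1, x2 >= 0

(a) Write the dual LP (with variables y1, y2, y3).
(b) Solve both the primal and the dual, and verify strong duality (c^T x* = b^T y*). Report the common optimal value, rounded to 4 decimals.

The standard primal-dual pair for 'max c^T x s.t. A x <= b, x >= 0' is:
  Dual:  min b^T y  s.t.  A^T y >= c,  y >= 0.

So the dual LP is:
  minimize  12y1 + 7y2 + 27y3
  subject to:
    y1 + 2y3 >= 3
    y2 + 4y3 >= 2
    y1, y2, y3 >= 0

Solving the primal: x* = (12, 0.75).
  primal value c^T x* = 37.5.
Solving the dual: y* = (2, 0, 0.5).
  dual value b^T y* = 37.5.
Strong duality: c^T x* = b^T y*. Confirmed.

37.5


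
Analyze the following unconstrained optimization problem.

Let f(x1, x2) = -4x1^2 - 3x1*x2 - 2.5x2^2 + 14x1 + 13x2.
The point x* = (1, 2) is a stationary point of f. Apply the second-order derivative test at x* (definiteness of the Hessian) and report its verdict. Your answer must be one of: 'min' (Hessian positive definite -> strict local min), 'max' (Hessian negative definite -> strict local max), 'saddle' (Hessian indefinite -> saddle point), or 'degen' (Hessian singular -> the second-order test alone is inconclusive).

Compute the Hessian H = grad^2 f:
  H = [[-8, -3], [-3, -5]]
Verify stationarity: grad f(x*) = H x* + g = (0, 0).
Eigenvalues of H: -9.8541, -3.1459.
Both eigenvalues < 0, so H is negative definite -> x* is a strict local max.

max


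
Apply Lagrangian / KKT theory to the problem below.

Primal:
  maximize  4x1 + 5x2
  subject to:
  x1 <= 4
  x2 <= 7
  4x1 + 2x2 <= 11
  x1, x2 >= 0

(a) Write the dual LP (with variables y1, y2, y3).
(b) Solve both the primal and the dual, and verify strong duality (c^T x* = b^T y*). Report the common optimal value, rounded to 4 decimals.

The standard primal-dual pair for 'max c^T x s.t. A x <= b, x >= 0' is:
  Dual:  min b^T y  s.t.  A^T y >= c,  y >= 0.

So the dual LP is:
  minimize  4y1 + 7y2 + 11y3
  subject to:
    y1 + 4y3 >= 4
    y2 + 2y3 >= 5
    y1, y2, y3 >= 0

Solving the primal: x* = (0, 5.5).
  primal value c^T x* = 27.5.
Solving the dual: y* = (0, 0, 2.5).
  dual value b^T y* = 27.5.
Strong duality: c^T x* = b^T y*. Confirmed.

27.5


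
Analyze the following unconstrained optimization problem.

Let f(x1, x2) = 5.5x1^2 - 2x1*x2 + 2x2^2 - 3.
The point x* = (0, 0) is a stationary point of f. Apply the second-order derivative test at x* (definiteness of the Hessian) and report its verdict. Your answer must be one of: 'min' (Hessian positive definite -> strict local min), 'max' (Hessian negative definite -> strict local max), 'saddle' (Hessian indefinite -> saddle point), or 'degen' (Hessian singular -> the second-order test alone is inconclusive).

Compute the Hessian H = grad^2 f:
  H = [[11, -2], [-2, 4]]
Verify stationarity: grad f(x*) = H x* + g = (0, 0).
Eigenvalues of H: 3.4689, 11.5311.
Both eigenvalues > 0, so H is positive definite -> x* is a strict local min.

min


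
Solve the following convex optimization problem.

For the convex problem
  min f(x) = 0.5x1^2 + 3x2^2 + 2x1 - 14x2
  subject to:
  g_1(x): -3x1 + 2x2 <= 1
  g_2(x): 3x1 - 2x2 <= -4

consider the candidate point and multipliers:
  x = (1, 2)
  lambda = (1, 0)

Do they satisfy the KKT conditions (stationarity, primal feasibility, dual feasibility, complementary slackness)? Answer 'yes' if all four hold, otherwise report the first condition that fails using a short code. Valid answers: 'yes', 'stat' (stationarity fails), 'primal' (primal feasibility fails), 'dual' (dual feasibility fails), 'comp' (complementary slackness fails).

Gradient of f: grad f(x) = Q x + c = (3, -2)
Constraint values g_i(x) = a_i^T x - b_i:
  g_1((1, 2)) = 0
  g_2((1, 2)) = 3
Stationarity residual: grad f(x) + sum_i lambda_i a_i = (0, 0)
  -> stationarity OK
Primal feasibility (all g_i <= 0): FAILS
Dual feasibility (all lambda_i >= 0): OK
Complementary slackness (lambda_i * g_i(x) = 0 for all i): OK

Verdict: the first failing condition is primal_feasibility -> primal.

primal


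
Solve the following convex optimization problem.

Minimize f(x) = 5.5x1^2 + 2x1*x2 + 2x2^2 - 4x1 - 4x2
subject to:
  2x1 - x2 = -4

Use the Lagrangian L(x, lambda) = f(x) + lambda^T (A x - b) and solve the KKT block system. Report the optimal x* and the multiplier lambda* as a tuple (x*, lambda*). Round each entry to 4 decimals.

Form the Lagrangian:
  L(x, lambda) = (1/2) x^T Q x + c^T x + lambda^T (A x - b)
Stationarity (grad_x L = 0): Q x + c + A^T lambda = 0.
Primal feasibility: A x = b.

This gives the KKT block system:
  [ Q   A^T ] [ x     ]   [-c ]
  [ A    0  ] [ lambda ] = [ b ]

Solving the linear system:
  x*      = (-0.8, 2.4)
  lambda* = (4)
  f(x*)   = 4.8

x* = (-0.8, 2.4), lambda* = (4)


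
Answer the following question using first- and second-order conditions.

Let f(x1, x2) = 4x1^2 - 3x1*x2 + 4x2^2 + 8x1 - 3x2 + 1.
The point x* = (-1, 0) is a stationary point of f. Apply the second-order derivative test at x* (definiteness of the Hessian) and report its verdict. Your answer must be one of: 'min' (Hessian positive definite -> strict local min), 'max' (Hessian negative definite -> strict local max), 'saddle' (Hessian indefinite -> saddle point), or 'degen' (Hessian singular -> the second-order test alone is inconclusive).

Compute the Hessian H = grad^2 f:
  H = [[8, -3], [-3, 8]]
Verify stationarity: grad f(x*) = H x* + g = (0, 0).
Eigenvalues of H: 5, 11.
Both eigenvalues > 0, so H is positive definite -> x* is a strict local min.

min
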